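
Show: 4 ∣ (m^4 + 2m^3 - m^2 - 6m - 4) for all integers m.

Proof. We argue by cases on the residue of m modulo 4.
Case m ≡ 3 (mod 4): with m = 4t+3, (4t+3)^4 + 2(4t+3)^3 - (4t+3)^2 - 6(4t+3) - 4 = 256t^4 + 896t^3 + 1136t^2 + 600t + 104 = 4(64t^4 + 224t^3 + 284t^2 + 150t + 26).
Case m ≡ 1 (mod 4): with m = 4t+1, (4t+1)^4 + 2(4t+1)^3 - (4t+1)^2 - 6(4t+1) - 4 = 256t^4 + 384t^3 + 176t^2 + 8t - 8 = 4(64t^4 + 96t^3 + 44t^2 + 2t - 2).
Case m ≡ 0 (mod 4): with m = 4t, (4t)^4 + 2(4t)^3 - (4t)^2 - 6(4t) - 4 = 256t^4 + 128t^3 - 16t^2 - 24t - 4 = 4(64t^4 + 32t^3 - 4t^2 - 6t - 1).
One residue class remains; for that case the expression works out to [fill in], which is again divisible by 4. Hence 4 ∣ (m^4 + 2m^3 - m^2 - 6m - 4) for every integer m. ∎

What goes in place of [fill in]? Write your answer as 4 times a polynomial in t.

The residues treated are {3, 1, 0}, so the missing case is m ≡ 2 (mod 4); write m = 4t+2.
Then (4t+2)^4 + 2(4t+2)^3 - (4t+2)^2 - 6(4t+2) - 4 = 256t^4 + 640t^3 + 560t^2 + 184t + 12 = 4(64t^4 + 160t^3 + 140t^2 + 46t + 3).

4(64t^4 + 160t^3 + 140t^2 + 46t + 3)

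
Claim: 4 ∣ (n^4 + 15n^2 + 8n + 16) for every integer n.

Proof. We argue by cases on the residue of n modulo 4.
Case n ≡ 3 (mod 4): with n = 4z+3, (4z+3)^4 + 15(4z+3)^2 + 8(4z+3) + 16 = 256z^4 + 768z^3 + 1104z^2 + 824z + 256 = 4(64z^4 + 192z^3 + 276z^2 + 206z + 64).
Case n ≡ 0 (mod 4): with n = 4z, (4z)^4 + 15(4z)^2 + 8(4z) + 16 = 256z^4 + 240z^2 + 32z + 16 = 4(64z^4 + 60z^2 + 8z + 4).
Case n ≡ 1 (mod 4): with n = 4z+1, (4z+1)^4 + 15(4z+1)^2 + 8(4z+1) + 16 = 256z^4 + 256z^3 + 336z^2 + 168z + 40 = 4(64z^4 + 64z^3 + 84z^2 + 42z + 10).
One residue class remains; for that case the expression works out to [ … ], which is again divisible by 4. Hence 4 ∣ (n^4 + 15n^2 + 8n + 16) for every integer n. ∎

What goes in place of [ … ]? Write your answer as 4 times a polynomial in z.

The residues treated are {3, 0, 1}, so the missing case is n ≡ 2 (mod 4); write n = 4z+2.
Then (4z+2)^4 + 15(4z+2)^2 + 8(4z+2) + 16 = 256z^4 + 512z^3 + 624z^2 + 400z + 108 = 4(64z^4 + 128z^3 + 156z^2 + 100z + 27).

4(64z^4 + 128z^3 + 156z^2 + 100z + 27)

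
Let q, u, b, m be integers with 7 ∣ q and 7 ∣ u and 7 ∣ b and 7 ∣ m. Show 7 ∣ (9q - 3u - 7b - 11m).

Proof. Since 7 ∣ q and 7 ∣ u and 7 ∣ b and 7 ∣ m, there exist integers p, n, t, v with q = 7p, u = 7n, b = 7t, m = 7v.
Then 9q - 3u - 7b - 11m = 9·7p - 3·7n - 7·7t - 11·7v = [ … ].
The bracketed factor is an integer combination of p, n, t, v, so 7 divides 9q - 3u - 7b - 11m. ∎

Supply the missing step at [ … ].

7(-3n + 9p - 7t - 11v)

Pull the common 7 out of every term: 9·7p - 3·7n - 7·7t - 11·7v = 7(-3n + 9p - 7t - 11v).
-3n + 9p - 7t - 11v is an integer, which exhibits the divisibility.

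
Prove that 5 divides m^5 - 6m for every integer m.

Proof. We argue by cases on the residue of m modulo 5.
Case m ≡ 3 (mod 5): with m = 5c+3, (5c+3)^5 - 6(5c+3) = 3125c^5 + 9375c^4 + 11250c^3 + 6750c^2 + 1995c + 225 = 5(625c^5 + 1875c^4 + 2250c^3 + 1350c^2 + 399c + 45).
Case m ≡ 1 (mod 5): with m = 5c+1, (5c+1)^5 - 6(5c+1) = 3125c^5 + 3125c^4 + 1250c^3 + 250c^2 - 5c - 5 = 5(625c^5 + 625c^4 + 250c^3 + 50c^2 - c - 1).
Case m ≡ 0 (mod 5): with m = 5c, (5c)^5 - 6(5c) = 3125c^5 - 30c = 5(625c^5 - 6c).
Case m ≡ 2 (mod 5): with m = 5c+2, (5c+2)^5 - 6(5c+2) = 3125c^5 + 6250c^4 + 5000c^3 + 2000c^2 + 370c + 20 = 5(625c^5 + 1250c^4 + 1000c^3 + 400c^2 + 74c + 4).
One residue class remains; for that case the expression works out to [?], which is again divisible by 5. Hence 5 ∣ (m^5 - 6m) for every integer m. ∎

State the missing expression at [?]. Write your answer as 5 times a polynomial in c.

Only m ≡ 4 (mod 5) is unaccounted for. Put m = 5c+4:
(5c+4)^5 - 6(5c+4) expands to 3125c^5 + 12500c^4 + 20000c^3 + 16000c^2 + 6370c + 1000,
and factoring out 5 leaves 5(625c^5 + 2500c^4 + 4000c^3 + 3200c^2 + 1274c + 200).

5(625c^5 + 2500c^4 + 4000c^3 + 3200c^2 + 1274c + 200)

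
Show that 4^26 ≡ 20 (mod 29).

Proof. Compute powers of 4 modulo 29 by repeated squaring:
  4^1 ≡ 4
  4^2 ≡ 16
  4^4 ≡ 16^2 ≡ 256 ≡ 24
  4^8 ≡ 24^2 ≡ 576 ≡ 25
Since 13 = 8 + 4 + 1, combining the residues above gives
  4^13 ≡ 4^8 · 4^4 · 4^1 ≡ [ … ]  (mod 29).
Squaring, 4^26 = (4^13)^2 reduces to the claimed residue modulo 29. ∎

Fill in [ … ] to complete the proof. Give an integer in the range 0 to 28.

22

4^8 · 4^4 · 4^1 ≡ 25 · 24 · 4 = 2400.
2400 mod 29 = 22, so 4^13 ≡ 22 (mod 29).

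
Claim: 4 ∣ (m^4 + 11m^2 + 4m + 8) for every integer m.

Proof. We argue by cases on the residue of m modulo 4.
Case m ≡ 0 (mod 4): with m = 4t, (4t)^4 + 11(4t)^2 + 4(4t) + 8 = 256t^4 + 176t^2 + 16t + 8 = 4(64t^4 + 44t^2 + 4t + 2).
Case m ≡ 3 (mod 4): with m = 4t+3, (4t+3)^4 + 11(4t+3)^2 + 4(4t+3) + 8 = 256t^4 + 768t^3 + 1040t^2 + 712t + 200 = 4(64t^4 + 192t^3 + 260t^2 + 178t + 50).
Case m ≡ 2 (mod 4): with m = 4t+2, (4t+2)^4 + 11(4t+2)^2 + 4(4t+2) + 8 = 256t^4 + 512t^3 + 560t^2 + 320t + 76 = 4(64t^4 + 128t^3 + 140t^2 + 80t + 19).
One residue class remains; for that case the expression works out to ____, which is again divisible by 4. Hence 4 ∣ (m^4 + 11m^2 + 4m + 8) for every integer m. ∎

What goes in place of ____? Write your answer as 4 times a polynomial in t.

4(64t^4 + 64t^3 + 68t^2 + 30t + 6)

Only m ≡ 1 (mod 4) is unaccounted for. Put m = 4t+1:
(4t+1)^4 + 11(4t+1)^2 + 4(4t+1) + 8 expands to 256t^4 + 256t^3 + 272t^2 + 120t + 24,
and factoring out 4 leaves 4(64t^4 + 64t^3 + 68t^2 + 30t + 6).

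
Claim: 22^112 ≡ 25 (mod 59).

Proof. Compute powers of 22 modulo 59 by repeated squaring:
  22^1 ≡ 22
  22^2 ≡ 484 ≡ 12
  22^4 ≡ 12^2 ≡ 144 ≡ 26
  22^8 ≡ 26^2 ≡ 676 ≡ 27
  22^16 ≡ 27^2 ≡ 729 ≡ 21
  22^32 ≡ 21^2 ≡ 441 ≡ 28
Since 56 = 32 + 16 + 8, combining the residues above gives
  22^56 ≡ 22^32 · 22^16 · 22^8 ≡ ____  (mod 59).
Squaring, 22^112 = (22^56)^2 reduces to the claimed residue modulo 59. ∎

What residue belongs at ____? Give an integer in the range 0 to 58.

Multiply the listed residues: 28 · 21 · 27 = 588 → 15876.
Reducing modulo 59: 15876 = 269·59 + 5, so 22^56 ≡ 5.

5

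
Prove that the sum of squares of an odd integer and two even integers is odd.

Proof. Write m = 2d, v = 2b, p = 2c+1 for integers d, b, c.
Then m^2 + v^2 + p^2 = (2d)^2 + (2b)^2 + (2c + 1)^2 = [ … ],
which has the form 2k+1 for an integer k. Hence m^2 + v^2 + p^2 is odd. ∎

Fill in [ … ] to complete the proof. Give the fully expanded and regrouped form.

2(2b^2 + 2c^2 + 2c + 2d^2) + 1

(2d)^2 + (2b)^2 + (2c + 1)^2 = 4b^2 + 4c^2 + 4c + 4d^2 + 1
= 2(2b^2 + 2c^2 + 2c + 2d^2) + 1.
Since 2b^2 + 2c^2 + 2c + 2d^2 is an integer, the sum of squares is of the form 2k+1 for an integer k.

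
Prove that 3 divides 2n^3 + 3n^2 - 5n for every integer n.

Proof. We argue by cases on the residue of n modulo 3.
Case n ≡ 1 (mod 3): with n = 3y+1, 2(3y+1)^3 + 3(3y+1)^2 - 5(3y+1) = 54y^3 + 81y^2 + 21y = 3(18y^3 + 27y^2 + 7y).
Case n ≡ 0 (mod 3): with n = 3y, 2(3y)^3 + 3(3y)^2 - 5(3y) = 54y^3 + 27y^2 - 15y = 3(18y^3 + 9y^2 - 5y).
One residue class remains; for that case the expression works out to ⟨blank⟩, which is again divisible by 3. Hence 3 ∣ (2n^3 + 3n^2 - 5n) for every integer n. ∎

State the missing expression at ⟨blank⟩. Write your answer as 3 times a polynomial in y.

3(18y^3 + 45y^2 + 31y + 6)

Only n ≡ 2 (mod 3) is unaccounted for. Put n = 3y+2:
2(3y+2)^3 + 3(3y+2)^2 - 5(3y+2) expands to 54y^3 + 135y^2 + 93y + 18,
and factoring out 3 leaves 3(18y^3 + 45y^2 + 31y + 6).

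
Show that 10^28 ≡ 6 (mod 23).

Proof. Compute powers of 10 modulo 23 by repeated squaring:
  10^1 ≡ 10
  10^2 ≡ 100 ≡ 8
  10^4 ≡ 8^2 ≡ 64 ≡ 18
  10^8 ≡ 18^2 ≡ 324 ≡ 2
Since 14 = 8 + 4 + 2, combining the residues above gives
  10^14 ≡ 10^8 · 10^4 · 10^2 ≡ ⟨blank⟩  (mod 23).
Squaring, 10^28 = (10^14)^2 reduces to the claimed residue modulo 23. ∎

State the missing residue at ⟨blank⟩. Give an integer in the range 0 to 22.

12

Multiply the listed residues: 2 · 18 · 8 = 36 → 288.
Reducing modulo 23: 288 = 12·23 + 12, so 10^14 ≡ 12.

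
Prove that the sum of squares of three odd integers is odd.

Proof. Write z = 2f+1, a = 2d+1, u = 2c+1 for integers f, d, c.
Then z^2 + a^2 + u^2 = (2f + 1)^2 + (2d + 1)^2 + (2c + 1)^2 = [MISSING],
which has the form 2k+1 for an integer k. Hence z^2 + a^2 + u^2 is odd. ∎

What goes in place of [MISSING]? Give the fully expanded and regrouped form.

(2f + 1)^2 + (2d + 1)^2 + (2c + 1)^2 = 4c^2 + 4c + 4d^2 + 4d + 4f^2 + 4f + 3
= 2(2c^2 + 2c + 2d^2 + 2d + 2f^2 + 2f + 1) + 1.
Since 2c^2 + 2c + 2d^2 + 2d + 2f^2 + 2f + 1 is an integer, the sum of squares is of the form 2k+1 for an integer k.

2(2c^2 + 2c + 2d^2 + 2d + 2f^2 + 2f + 1) + 1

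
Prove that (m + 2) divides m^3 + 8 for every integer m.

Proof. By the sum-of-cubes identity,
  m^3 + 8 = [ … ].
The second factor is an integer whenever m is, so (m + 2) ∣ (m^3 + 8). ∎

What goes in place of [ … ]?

(m + 2)(m^2 - 2m + 4)

a^3 + b^3 = (a + b)(a^2 - ab + b^2). With a = m, b = 2:
m^3 + 8 = (m + 2)(m^2 - 2m + 4).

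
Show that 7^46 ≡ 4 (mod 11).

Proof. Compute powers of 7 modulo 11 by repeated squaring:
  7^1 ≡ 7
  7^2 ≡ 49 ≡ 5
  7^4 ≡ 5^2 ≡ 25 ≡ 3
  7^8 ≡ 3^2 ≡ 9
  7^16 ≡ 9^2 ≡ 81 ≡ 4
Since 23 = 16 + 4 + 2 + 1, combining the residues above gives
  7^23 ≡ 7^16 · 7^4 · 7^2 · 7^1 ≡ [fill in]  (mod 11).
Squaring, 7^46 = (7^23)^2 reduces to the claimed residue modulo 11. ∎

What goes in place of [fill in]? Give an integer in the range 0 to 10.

Multiply the listed residues: 4 · 3 · 5 · 7 = 12 → 60 → 420.
Reducing modulo 11: 420 = 38·11 + 2, so 7^23 ≡ 2.

2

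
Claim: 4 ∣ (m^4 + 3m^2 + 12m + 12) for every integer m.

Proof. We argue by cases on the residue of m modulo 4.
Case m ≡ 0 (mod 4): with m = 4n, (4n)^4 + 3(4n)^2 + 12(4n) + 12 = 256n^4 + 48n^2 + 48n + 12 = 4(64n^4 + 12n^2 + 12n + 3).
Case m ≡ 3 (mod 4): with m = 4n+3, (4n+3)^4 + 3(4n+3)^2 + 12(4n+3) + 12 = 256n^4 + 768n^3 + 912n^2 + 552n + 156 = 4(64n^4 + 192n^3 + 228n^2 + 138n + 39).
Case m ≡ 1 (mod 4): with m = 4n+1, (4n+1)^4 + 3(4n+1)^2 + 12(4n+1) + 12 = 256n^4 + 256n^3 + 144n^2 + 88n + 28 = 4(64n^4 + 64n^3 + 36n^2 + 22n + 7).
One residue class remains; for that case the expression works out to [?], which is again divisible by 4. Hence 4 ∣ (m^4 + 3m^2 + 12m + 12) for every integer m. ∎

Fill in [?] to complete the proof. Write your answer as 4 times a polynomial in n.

4(64n^4 + 128n^3 + 108n^2 + 56n + 16)

Only m ≡ 2 (mod 4) is unaccounted for. Put m = 4n+2:
(4n+2)^4 + 3(4n+2)^2 + 12(4n+2) + 12 expands to 256n^4 + 512n^3 + 432n^2 + 224n + 64,
and factoring out 4 leaves 4(64n^4 + 128n^3 + 108n^2 + 56n + 16).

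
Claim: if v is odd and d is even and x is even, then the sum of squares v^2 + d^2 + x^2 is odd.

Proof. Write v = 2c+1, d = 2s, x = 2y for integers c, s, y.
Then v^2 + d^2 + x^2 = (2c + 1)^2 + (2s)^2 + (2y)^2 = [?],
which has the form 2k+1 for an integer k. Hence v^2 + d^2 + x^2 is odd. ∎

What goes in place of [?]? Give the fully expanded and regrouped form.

(2c + 1)^2 + (2s)^2 + (2y)^2 = 4c^2 + 4c + 4s^2 + 4y^2 + 1
= 2(2c^2 + 2c + 2s^2 + 2y^2) + 1.
Since 2c^2 + 2c + 2s^2 + 2y^2 is an integer, the sum of squares is of the form 2k+1 for an integer k.

2(2c^2 + 2c + 2s^2 + 2y^2) + 1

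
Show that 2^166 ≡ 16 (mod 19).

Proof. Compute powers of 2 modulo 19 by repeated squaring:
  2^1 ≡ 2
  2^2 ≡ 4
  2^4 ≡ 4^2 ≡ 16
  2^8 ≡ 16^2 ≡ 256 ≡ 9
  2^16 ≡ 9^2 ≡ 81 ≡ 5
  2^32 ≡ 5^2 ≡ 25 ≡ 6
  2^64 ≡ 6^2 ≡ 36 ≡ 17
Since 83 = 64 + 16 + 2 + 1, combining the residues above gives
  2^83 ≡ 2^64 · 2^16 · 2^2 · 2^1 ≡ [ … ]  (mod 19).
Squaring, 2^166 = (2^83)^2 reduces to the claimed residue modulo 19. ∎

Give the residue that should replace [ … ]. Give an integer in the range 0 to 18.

2^64 · 2^16 · 2^2 · 2^1 ≡ 17 · 5 · 4 · 2 = 680.
680 mod 19 = 15, so 2^83 ≡ 15 (mod 19).

15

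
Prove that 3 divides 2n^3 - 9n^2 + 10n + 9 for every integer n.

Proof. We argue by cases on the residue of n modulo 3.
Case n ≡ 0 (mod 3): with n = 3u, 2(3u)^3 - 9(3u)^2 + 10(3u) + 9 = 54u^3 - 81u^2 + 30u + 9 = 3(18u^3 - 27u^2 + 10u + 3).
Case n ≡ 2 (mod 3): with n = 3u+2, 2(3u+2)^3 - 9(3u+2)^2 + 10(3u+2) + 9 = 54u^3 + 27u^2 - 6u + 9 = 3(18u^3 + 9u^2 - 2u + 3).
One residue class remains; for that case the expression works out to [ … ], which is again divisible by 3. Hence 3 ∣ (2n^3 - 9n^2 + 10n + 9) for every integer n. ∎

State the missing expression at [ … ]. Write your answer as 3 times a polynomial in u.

Only n ≡ 1 (mod 3) is unaccounted for. Put n = 3u+1:
2(3u+1)^3 - 9(3u+1)^2 + 10(3u+1) + 9 expands to 54u^3 - 27u^2 - 6u + 12,
and factoring out 3 leaves 3(18u^3 - 9u^2 - 2u + 4).

3(18u^3 - 9u^2 - 2u + 4)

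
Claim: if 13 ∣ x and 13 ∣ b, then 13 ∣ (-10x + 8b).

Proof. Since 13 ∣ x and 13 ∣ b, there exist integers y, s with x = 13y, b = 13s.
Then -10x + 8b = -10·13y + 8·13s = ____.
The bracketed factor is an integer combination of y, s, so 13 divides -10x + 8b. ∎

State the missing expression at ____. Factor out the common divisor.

13(8s - 10y)

Pull the common 13 out of every term: -10·13y + 8·13s = 13(8s - 10y).
8s - 10y is an integer, which exhibits the divisibility.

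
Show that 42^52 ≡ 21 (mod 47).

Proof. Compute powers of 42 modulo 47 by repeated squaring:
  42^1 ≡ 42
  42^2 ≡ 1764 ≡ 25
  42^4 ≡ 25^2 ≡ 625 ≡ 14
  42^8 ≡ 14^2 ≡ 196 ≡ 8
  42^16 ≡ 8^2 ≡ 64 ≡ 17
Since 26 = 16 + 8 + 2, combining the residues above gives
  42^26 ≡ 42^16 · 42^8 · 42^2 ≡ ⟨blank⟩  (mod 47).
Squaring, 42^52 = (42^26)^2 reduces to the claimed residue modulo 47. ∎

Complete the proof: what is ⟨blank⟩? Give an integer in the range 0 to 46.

Multiply the listed residues: 17 · 8 · 25 = 136 → 3400.
Reducing modulo 47: 3400 = 72·47 + 16, so 42^26 ≡ 16.

16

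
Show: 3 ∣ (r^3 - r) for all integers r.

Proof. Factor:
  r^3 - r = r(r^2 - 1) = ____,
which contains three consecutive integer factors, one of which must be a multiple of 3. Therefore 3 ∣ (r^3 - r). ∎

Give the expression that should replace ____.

(r - 1)r(r + 1)

r(r^2 - 1) = r(r - 1)(r + 1) = (r - 1)r(r + 1).
These three factors are consecutive integers, so their product is divisible by 3.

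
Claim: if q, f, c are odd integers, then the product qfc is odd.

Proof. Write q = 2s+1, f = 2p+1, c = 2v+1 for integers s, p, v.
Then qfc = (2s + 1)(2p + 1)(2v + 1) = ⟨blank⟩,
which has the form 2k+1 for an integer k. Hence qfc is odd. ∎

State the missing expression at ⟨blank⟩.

2(4psv + 2ps + 2pv + p + 2sv + s + v) + 1

(2s + 1)(2p + 1)(2v + 1) = 8psv + 4ps + 4pv + 2p + 4sv + 2s + 2v + 1
= 2(4psv + 2ps + 2pv + p + 2sv + s + v) + 1.
Since 4psv + 2ps + 2pv + p + 2sv + s + v is an integer, the product is of the form 2k+1 for an integer k.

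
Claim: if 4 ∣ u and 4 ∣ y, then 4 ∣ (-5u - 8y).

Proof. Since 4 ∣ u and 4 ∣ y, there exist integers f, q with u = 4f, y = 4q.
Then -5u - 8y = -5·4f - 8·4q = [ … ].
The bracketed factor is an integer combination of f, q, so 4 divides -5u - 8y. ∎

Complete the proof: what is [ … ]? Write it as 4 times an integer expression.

Pull the common 4 out of every term: -5·4f - 8·4q = 4(-5f - 8q).
-5f - 8q is an integer, which exhibits the divisibility.

4(-5f - 8q)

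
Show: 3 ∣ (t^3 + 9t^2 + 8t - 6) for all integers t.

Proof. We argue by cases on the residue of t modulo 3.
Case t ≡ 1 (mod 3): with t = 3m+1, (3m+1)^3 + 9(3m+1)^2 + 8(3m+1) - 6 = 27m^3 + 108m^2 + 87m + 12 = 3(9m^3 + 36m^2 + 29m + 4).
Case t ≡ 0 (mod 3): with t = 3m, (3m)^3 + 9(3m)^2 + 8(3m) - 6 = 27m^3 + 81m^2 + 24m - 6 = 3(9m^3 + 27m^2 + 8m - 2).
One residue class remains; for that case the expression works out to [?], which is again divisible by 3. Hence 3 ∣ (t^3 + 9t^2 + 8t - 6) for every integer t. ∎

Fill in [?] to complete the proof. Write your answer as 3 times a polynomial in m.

The residues treated are {1, 0}, so the missing case is t ≡ 2 (mod 3); write t = 3m+2.
Then (3m+2)^3 + 9(3m+2)^2 + 8(3m+2) - 6 = 27m^3 + 135m^2 + 168m + 54 = 3(9m^3 + 45m^2 + 56m + 18).

3(9m^3 + 45m^2 + 56m + 18)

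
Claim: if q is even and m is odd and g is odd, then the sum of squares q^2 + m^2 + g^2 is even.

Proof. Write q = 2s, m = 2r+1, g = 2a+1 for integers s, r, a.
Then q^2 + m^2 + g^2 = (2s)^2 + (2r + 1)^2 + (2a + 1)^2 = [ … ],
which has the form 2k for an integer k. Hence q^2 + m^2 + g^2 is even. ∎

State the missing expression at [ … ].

2(2a^2 + 2a + 2r^2 + 2r + 2s^2 + 1)

Expanding: (2s)^2 + (2r + 1)^2 + (2a + 1)^2 = 4a^2 + 4a + 4r^2 + 4r + 4s^2 + 2.
Every term is even; pulling out the factor of 2 gives 2(2a^2 + 2a + 2r^2 + 2r + 2s^2 + 1).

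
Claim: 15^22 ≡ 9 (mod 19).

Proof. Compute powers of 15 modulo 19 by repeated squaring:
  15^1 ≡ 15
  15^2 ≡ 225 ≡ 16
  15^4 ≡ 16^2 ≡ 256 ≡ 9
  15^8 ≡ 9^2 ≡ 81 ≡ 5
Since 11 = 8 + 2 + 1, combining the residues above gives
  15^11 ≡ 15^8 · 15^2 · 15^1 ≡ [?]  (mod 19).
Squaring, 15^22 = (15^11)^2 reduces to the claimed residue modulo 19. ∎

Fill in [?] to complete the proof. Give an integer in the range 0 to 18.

15^8 · 15^2 · 15^1 ≡ 5 · 16 · 15 = 1200.
1200 mod 19 = 3, so 15^11 ≡ 3 (mod 19).

3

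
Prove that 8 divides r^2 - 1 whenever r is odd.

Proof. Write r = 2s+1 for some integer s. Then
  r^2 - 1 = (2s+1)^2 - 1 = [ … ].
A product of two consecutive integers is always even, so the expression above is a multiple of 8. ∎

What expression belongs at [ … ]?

(2s+1)^2 - 1 = 4s^2 + 4s + 1 - 1 = 4s^2 + 4s = 4s(s+1).
Since s and s+1 are consecutive, s(s+1) is even, and 4·(even) is a multiple of 8.

4s(s + 1)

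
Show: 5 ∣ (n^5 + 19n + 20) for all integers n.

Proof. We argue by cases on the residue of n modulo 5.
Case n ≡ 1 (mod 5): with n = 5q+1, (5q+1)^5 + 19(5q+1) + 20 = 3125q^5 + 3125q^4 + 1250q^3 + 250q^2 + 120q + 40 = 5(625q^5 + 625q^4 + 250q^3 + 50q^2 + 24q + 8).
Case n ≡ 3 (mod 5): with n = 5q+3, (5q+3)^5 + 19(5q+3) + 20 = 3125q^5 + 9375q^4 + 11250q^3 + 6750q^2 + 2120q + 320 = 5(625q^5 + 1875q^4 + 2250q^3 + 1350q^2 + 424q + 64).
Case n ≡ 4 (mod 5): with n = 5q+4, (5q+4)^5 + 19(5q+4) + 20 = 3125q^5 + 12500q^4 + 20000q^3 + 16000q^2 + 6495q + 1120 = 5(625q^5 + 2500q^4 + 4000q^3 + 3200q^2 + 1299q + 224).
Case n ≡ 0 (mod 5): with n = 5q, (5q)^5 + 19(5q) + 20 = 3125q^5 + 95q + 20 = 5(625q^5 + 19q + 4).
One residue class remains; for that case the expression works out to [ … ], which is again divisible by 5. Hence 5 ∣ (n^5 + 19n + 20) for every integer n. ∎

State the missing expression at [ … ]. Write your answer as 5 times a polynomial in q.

Only n ≡ 2 (mod 5) is unaccounted for. Put n = 5q+2:
(5q+2)^5 + 19(5q+2) + 20 expands to 3125q^5 + 6250q^4 + 5000q^3 + 2000q^2 + 495q + 90,
and factoring out 5 leaves 5(625q^5 + 1250q^4 + 1000q^3 + 400q^2 + 99q + 18).

5(625q^5 + 1250q^4 + 1000q^3 + 400q^2 + 99q + 18)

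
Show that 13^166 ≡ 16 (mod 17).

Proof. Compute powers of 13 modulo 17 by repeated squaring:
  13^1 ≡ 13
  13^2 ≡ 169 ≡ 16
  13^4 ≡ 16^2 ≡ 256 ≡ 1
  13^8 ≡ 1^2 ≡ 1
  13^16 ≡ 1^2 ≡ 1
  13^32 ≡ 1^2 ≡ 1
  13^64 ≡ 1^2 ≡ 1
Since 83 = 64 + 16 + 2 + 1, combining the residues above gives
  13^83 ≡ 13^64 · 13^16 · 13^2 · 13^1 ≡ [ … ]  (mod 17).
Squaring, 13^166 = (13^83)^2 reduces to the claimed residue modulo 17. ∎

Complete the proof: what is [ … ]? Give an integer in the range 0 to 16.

4

13^64 · 13^16 · 13^2 · 13^1 ≡ 1 · 1 · 16 · 13 = 208.
208 mod 17 = 4, so 13^83 ≡ 4 (mod 17).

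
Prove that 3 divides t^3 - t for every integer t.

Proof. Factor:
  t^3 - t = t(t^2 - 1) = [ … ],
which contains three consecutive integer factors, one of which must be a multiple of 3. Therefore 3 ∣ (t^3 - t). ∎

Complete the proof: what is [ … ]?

(t - 1)t(t + 1)

t(t^2 - 1) = t(t - 1)(t + 1) = (t - 1)t(t + 1).
These three factors are consecutive integers, so their product is divisible by 3.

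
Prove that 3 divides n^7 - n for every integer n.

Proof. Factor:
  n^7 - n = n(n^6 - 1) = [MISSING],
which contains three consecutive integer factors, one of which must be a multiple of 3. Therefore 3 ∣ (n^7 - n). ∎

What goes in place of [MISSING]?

(n - 1)n(n + 1)(n^4 + n^2 + 1)

n^6 - 1 = (n^2 - 1)(n^4 + n^2 + 1), and n^2 - 1 = (n-1)(n+1).
So n(n^6 - 1) = (n - 1)n(n + 1)(n^4 + n^2 + 1).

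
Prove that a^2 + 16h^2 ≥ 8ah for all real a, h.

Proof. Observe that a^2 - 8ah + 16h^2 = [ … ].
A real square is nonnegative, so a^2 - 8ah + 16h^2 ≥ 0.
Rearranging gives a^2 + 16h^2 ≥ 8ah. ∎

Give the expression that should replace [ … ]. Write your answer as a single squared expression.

(a - 4h)^2

a^2 - 8ah + 16h^2 is a perfect-square trinomial: the outer terms are (a)^2 and (4h)^2, and the cross term is -2·a·4h.
So a^2 - 8ah + 16h^2 = (a - 4h)^2 ≥ 0.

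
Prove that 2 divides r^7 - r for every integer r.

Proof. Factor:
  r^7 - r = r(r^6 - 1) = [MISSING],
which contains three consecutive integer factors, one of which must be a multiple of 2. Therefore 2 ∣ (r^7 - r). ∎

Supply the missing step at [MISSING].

(r - 1)r(r + 1)(r^4 + r^2 + 1)

r^6 - 1 = (r^2 - 1)(r^4 + r^2 + 1), and r^2 - 1 = (r-1)(r+1).
So r(r^6 - 1) = (r - 1)r(r + 1)(r^4 + r^2 + 1).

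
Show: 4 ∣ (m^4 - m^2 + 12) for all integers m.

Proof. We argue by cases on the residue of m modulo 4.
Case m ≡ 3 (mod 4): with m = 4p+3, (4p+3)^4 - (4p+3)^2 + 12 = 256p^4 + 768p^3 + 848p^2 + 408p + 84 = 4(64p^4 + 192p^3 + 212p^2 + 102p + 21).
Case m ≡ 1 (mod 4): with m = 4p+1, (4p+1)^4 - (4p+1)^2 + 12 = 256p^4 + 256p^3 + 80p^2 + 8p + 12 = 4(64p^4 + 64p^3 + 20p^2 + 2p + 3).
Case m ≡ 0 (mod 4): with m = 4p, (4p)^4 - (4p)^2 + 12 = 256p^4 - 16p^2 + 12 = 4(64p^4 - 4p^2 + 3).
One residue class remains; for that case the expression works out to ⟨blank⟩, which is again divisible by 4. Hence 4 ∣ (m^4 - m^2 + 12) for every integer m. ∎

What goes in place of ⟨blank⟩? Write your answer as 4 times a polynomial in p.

The residues treated are {3, 1, 0}, so the missing case is m ≡ 2 (mod 4); write m = 4p+2.
Then (4p+2)^4 - (4p+2)^2 + 12 = 256p^4 + 512p^3 + 368p^2 + 112p + 24 = 4(64p^4 + 128p^3 + 92p^2 + 28p + 6).

4(64p^4 + 128p^3 + 92p^2 + 28p + 6)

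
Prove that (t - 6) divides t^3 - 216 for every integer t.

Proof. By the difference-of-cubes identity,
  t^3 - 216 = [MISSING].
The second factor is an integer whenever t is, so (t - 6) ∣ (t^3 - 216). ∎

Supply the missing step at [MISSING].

Polynomial division of t^3 - 216 by t - 6 leaves remainder 0 and quotient t^2 + 6t + 36.
Hence t^3 - 216 = (t - 6)(t^2 + 6t + 36).

(t - 6)(t^2 + 6t + 36)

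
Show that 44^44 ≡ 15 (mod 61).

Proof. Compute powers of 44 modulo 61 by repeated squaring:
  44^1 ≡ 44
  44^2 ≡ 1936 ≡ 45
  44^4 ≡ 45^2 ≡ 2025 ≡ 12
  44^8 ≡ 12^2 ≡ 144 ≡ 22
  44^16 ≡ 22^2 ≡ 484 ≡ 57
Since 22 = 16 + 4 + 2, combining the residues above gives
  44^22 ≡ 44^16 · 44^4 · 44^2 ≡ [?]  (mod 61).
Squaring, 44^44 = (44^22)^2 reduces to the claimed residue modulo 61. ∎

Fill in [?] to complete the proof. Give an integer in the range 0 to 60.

36

Multiply the listed residues: 57 · 12 · 45 = 684 → 30780.
Reducing modulo 61: 30780 = 504·61 + 36, so 44^22 ≡ 36.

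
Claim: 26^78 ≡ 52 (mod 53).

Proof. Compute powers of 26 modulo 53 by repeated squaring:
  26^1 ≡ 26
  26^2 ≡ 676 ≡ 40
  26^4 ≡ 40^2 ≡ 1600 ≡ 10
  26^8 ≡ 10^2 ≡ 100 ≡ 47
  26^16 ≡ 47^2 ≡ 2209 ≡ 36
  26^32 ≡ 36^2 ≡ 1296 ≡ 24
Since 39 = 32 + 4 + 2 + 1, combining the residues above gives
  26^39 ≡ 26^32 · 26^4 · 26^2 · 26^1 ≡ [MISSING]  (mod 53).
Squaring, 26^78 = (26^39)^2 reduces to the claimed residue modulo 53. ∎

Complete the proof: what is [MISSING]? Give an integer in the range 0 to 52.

23

26^32 · 26^4 · 26^2 · 26^1 ≡ 24 · 10 · 40 · 26 = 249600.
249600 mod 53 = 23, so 26^39 ≡ 23 (mod 53).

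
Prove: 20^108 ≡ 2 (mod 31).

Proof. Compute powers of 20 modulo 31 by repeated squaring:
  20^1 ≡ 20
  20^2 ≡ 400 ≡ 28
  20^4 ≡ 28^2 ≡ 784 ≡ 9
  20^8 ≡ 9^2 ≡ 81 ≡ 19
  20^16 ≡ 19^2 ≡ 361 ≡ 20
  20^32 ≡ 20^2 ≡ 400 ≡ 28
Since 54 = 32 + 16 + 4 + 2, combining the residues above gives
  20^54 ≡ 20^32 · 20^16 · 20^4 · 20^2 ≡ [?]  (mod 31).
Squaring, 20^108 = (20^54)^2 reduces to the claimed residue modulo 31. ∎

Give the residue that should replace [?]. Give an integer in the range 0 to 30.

20^32 · 20^16 · 20^4 · 20^2 ≡ 28 · 20 · 9 · 28 = 141120.
141120 mod 31 = 8, so 20^54 ≡ 8 (mod 31).

8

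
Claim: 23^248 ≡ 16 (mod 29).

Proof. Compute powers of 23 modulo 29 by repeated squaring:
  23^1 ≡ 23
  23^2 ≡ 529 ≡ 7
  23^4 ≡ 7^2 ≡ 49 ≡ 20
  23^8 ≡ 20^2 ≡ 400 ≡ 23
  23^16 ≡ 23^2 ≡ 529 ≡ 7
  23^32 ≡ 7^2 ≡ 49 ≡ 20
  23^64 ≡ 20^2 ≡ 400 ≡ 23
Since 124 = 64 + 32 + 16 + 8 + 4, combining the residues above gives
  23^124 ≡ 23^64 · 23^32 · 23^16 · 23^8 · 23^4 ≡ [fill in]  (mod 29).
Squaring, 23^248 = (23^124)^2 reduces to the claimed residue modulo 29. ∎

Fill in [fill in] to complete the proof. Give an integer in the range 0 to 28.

23^64 · 23^32 · 23^16 · 23^8 · 23^4 ≡ 23 · 20 · 7 · 23 · 20 = 1481200.
1481200 mod 29 = 25, so 23^124 ≡ 25 (mod 29).

25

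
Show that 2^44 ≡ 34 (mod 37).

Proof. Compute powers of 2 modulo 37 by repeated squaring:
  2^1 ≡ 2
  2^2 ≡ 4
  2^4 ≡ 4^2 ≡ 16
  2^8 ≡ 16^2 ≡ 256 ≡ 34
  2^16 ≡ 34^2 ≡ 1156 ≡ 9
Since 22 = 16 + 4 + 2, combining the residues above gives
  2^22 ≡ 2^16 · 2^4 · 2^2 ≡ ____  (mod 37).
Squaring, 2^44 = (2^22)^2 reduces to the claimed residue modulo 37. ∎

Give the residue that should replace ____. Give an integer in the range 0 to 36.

21

Multiply the listed residues: 9 · 16 · 4 = 144 → 576.
Reducing modulo 37: 576 = 15·37 + 21, so 2^22 ≡ 21.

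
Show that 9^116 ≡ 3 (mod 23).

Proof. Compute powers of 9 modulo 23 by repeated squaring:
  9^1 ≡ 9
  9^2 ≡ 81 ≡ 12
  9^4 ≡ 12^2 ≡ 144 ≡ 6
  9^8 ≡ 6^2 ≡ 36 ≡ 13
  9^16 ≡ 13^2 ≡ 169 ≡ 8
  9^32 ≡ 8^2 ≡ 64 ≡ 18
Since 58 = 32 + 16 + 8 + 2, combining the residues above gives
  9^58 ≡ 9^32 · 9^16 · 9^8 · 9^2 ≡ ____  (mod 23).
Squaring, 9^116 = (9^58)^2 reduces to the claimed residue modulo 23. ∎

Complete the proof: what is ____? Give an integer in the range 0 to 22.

Multiply the listed residues: 18 · 8 · 13 · 12 = 144 → 1872 → 22464.
Reducing modulo 23: 22464 = 976·23 + 16, so 9^58 ≡ 16.

16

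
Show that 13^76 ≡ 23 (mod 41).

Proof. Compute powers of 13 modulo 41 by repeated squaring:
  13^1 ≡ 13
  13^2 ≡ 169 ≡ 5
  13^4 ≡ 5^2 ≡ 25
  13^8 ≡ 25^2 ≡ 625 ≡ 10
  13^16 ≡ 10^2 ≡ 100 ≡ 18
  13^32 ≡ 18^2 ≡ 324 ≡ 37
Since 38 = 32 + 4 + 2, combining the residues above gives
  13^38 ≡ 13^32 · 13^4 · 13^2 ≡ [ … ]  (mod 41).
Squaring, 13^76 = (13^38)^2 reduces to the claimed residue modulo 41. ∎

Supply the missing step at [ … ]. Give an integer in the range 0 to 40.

13^32 · 13^4 · 13^2 ≡ 37 · 25 · 5 = 4625.
4625 mod 41 = 33, so 13^38 ≡ 33 (mod 41).

33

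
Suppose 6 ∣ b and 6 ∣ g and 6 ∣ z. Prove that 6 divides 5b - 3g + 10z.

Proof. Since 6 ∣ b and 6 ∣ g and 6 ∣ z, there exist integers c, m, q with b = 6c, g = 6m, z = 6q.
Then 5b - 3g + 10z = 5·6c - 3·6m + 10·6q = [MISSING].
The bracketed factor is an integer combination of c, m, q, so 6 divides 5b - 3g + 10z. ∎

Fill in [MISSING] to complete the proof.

Pull the common 6 out of every term: 5·6c - 3·6m + 10·6q = 6(5c - 3m + 10q).
5c - 3m + 10q is an integer, which exhibits the divisibility.

6(5c - 3m + 10q)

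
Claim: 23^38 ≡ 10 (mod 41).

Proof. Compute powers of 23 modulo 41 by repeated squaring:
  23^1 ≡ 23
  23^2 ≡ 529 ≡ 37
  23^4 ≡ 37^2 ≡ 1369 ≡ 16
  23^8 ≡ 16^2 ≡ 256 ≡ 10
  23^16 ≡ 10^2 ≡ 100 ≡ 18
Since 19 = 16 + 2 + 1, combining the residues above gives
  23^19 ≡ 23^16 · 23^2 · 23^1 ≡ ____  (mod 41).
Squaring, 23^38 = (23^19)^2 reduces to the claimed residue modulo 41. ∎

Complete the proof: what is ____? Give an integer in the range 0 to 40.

Multiply the listed residues: 18 · 37 · 23 = 666 → 15318.
Reducing modulo 41: 15318 = 373·41 + 25, so 23^19 ≡ 25.

25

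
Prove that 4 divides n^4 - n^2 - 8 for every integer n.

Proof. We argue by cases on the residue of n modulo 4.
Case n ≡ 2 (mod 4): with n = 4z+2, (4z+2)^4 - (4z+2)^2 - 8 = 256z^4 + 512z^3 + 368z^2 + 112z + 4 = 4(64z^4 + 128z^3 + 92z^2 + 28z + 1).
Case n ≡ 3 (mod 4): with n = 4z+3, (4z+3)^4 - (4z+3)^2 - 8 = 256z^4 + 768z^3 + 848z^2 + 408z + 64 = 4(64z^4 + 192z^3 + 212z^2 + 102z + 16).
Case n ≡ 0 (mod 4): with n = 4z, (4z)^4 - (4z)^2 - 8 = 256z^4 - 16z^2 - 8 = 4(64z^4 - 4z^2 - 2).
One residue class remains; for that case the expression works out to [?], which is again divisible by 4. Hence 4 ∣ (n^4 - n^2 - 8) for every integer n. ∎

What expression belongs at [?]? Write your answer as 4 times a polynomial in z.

The residues treated are {2, 3, 0}, so the missing case is n ≡ 1 (mod 4); write n = 4z+1.
Then (4z+1)^4 - (4z+1)^2 - 8 = 256z^4 + 256z^3 + 80z^2 + 8z - 8 = 4(64z^4 + 64z^3 + 20z^2 + 2z - 2).

4(64z^4 + 64z^3 + 20z^2 + 2z - 2)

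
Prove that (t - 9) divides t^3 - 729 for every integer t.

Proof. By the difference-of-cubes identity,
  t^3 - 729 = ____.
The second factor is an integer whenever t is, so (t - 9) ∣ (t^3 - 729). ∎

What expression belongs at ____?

Polynomial division of t^3 - 729 by t - 9 leaves remainder 0 and quotient t^2 + 9t + 81.
Hence t^3 - 729 = (t - 9)(t^2 + 9t + 81).

(t - 9)(t^2 + 9t + 81)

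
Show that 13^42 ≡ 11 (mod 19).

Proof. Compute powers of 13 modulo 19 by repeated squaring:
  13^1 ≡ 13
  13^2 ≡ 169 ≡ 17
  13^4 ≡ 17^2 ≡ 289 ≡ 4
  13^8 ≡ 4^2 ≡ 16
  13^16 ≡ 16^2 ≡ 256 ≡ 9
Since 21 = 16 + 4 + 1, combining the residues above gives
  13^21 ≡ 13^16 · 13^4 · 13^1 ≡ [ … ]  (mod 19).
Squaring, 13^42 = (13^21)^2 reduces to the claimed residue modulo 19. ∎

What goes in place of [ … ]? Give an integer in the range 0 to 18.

12

Multiply the listed residues: 9 · 4 · 13 = 36 → 468.
Reducing modulo 19: 468 = 24·19 + 12, so 13^21 ≡ 12.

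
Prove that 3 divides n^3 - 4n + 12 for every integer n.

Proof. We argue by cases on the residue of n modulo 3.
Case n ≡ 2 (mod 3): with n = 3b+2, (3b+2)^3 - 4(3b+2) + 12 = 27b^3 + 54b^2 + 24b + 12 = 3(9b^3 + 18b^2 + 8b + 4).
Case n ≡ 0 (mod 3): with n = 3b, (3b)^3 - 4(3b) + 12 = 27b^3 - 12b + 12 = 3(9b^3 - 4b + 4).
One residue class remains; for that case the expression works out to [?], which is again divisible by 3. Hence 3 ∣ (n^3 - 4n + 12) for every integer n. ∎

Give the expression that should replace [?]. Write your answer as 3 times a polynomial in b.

Only n ≡ 1 (mod 3) is unaccounted for. Put n = 3b+1:
(3b+1)^3 - 4(3b+1) + 12 expands to 27b^3 + 27b^2 - 3b + 9,
and factoring out 3 leaves 3(9b^3 + 9b^2 - b + 3).

3(9b^3 + 9b^2 - b + 3)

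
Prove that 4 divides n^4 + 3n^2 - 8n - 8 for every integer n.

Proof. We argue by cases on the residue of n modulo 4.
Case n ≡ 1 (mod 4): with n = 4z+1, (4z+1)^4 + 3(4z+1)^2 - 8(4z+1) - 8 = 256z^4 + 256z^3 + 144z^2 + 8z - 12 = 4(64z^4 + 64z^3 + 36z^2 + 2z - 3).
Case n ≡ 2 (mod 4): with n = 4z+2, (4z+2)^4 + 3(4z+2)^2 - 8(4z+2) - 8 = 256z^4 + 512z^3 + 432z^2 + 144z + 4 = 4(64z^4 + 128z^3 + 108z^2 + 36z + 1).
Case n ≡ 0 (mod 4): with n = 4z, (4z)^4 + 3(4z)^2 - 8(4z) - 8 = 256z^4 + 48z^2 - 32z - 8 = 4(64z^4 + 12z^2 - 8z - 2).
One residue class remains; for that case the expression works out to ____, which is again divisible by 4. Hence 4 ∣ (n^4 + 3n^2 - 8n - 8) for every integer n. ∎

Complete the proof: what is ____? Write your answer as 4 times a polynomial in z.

4(64z^4 + 192z^3 + 228z^2 + 118z + 19)

Only n ≡ 3 (mod 4) is unaccounted for. Put n = 4z+3:
(4z+3)^4 + 3(4z+3)^2 - 8(4z+3) - 8 expands to 256z^4 + 768z^3 + 912z^2 + 472z + 76,
and factoring out 4 leaves 4(64z^4 + 192z^3 + 228z^2 + 118z + 19).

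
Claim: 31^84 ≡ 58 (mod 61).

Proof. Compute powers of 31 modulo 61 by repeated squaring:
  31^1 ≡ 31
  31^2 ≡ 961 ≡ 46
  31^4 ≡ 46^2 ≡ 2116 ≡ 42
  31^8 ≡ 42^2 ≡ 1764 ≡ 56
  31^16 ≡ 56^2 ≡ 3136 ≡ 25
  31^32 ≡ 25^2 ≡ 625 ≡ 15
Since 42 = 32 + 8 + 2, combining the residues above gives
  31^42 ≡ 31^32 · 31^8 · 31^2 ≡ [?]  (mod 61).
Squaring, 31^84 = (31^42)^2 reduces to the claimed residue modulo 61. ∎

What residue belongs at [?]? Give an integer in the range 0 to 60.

Multiply the listed residues: 15 · 56 · 46 = 840 → 38640.
Reducing modulo 61: 38640 = 633·61 + 27, so 31^42 ≡ 27.

27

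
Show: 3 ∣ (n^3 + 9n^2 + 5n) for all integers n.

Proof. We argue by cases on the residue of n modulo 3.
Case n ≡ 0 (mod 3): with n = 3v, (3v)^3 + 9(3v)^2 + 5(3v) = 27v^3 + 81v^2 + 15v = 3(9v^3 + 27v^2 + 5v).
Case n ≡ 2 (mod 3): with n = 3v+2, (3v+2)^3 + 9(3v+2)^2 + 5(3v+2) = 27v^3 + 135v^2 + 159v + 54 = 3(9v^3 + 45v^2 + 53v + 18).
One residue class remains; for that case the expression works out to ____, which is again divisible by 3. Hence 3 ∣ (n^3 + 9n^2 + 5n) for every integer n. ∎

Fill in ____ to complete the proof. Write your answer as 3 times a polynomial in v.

3(9v^3 + 36v^2 + 26v + 5)

The residues treated are {0, 2}, so the missing case is n ≡ 1 (mod 3); write n = 3v+1.
Then (3v+1)^3 + 9(3v+1)^2 + 5(3v+1) = 27v^3 + 108v^2 + 78v + 15 = 3(9v^3 + 36v^2 + 26v + 5).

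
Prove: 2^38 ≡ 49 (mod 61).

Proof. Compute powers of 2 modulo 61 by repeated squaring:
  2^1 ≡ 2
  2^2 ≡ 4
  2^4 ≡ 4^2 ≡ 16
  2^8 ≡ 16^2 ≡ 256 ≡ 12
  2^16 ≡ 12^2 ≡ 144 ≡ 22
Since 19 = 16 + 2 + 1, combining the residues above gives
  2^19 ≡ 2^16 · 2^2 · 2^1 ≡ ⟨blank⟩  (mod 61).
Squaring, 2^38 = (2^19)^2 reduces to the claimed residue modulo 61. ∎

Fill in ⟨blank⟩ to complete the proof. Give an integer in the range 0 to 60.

2^16 · 2^2 · 2^1 ≡ 22 · 4 · 2 = 176.
176 mod 61 = 54, so 2^19 ≡ 54 (mod 61).

54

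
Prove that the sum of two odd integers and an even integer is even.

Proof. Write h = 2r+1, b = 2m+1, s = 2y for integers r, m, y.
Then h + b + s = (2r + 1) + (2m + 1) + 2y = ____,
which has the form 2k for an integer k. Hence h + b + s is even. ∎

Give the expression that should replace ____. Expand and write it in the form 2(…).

2(m + r + y + 1)

Expanding: (2r + 1) + (2m + 1) + 2y = 2m + 2r + 2y + 2.
Every term is even; pulling out the factor of 2 gives 2(m + r + y + 1).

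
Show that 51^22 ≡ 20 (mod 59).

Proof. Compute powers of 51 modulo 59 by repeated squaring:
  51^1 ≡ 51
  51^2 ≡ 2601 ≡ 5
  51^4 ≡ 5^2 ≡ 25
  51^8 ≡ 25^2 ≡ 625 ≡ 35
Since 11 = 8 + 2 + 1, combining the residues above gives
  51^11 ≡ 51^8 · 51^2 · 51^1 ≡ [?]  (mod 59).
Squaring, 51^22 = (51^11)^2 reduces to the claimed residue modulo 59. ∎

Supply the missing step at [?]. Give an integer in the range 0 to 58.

Multiply the listed residues: 35 · 5 · 51 = 175 → 8925.
Reducing modulo 59: 8925 = 151·59 + 16, so 51^11 ≡ 16.

16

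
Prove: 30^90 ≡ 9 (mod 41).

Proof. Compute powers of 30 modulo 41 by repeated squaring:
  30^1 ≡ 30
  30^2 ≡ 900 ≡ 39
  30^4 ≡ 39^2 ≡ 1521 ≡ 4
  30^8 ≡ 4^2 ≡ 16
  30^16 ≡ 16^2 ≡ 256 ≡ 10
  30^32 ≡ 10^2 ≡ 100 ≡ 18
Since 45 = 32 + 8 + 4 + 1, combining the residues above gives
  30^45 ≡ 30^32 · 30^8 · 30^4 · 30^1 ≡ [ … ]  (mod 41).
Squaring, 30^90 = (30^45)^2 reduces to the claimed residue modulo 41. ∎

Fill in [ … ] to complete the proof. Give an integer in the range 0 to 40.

30^32 · 30^8 · 30^4 · 30^1 ≡ 18 · 16 · 4 · 30 = 34560.
34560 mod 41 = 38, so 30^45 ≡ 38 (mod 41).

38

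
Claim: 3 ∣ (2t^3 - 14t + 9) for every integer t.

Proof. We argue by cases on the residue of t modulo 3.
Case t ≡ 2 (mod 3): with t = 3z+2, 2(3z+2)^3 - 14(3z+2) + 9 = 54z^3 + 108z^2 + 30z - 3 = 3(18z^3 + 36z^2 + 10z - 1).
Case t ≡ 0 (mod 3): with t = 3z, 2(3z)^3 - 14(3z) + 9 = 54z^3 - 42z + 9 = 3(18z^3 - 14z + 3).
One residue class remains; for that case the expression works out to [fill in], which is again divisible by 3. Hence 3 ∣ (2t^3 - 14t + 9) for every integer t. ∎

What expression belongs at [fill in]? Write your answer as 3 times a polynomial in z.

Only t ≡ 1 (mod 3) is unaccounted for. Put t = 3z+1:
2(3z+1)^3 - 14(3z+1) + 9 expands to 54z^3 + 54z^2 - 24z - 3,
and factoring out 3 leaves 3(18z^3 + 18z^2 - 8z - 1).

3(18z^3 + 18z^2 - 8z - 1)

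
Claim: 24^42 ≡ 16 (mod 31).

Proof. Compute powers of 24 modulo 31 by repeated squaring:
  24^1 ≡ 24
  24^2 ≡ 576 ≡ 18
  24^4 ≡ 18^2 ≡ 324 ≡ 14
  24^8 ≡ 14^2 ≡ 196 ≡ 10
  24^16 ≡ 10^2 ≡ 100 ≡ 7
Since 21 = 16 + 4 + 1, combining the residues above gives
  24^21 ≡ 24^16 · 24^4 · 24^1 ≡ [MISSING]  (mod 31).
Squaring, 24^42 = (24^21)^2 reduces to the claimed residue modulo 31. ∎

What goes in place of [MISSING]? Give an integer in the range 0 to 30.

27

Multiply the listed residues: 7 · 14 · 24 = 98 → 2352.
Reducing modulo 31: 2352 = 75·31 + 27, so 24^21 ≡ 27.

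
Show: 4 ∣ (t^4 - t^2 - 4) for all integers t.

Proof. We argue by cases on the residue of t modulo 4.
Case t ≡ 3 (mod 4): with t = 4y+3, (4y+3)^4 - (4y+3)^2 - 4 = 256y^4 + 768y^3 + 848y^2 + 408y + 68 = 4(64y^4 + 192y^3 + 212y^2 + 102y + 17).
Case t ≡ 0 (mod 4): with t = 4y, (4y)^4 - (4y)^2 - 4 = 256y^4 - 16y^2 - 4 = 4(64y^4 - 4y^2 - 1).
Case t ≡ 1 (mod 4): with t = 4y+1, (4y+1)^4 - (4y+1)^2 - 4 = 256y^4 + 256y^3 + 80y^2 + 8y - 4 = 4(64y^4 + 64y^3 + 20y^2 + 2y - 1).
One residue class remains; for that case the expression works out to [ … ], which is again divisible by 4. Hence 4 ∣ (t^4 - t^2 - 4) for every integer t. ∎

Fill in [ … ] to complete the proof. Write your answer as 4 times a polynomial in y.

Only t ≡ 2 (mod 4) is unaccounted for. Put t = 4y+2:
(4y+2)^4 - (4y+2)^2 - 4 expands to 256y^4 + 512y^3 + 368y^2 + 112y + 8,
and factoring out 4 leaves 4(64y^4 + 128y^3 + 92y^2 + 28y + 2).

4(64y^4 + 128y^3 + 92y^2 + 28y + 2)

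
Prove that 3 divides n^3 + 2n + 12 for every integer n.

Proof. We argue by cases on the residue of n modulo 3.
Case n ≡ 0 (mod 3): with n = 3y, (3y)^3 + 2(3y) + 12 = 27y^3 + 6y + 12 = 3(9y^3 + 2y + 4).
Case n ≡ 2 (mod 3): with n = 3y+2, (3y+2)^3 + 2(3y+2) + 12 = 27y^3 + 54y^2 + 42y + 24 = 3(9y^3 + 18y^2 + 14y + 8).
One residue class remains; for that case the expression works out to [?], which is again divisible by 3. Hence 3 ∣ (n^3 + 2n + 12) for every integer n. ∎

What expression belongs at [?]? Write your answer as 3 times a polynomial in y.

3(9y^3 + 9y^2 + 5y + 5)

Only n ≡ 1 (mod 3) is unaccounted for. Put n = 3y+1:
(3y+1)^3 + 2(3y+1) + 12 expands to 27y^3 + 27y^2 + 15y + 15,
and factoring out 3 leaves 3(9y^3 + 9y^2 + 5y + 5).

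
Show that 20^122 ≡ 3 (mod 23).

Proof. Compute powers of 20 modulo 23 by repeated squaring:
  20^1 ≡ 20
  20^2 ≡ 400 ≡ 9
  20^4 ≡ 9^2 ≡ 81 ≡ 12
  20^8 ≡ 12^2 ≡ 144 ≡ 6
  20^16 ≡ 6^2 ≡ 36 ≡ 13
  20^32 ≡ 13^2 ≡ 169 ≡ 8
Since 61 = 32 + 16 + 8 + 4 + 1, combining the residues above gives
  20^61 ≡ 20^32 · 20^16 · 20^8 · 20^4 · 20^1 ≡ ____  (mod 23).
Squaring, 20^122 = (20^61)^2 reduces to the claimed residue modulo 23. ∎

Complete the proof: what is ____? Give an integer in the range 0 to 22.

7

Multiply the listed residues: 8 · 13 · 6 · 12 · 20 = 104 → 624 → 7488 → 149760.
Reducing modulo 23: 149760 = 6511·23 + 7, so 20^61 ≡ 7.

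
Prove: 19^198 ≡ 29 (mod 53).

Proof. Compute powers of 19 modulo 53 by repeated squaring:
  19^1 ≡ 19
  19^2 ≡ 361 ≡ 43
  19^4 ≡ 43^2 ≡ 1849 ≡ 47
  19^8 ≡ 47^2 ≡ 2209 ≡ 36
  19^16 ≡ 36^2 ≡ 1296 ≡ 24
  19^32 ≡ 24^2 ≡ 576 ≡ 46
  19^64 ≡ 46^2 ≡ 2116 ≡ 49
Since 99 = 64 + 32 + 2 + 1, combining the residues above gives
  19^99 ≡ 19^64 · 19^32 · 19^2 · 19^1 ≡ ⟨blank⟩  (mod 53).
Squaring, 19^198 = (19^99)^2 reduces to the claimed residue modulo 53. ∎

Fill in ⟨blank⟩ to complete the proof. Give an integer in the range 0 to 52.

Multiply the listed residues: 49 · 46 · 43 · 19 = 2254 → 96922 → 1841518.
Reducing modulo 53: 1841518 = 34745·53 + 33, so 19^99 ≡ 33.

33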